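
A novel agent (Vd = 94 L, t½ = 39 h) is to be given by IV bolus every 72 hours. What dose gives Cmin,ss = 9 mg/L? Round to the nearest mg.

2196 mg

τ/t½ = 72/39 ≈ 1.8462, so f = (1/2)^(72/39) ≈ 0.278133.
Cmin,ss = (D/Vd)·f/(1−f), so D = Cmin,ss·Vd·(1−f)/f.
D = 9 × 94 × (1−f)/f ≈ 9 × 94 × 2.59540 ≈ 2195.71 mg.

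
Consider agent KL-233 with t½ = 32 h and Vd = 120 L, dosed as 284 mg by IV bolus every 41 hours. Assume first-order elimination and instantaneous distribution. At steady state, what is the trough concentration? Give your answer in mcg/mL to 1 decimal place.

τ/t½ = 41/32 ≈ 1.2812, so fraction remaining f = (1/2)^(41/32) ≈ 0.4114.
Single-dose peak C₀ = D/Vd = 284/120 ≈ 2.367 mcg/mL.
Steady-state trough Cmin,ss = C₀·f/(1−f) ≈ 2.367 × 0.4114/0.5886 ≈ 1.654 mcg/mL.

1.7 mcg/mL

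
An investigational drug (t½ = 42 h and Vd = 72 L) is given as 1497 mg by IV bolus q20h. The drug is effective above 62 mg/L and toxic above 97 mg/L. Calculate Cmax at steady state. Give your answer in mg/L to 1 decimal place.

Over one 20-h interval, 20/42 ≈ 0.47619 half-lives elapse, leaving f ≈ 0.7189 of each dose.
At steady state, accumulation factor R = 1/(1 − e^(−kτ)) ≈ 3.5575.
Single-dose peak C₀ = D/Vd = 1497/72 ≈ 20.792 mg/L.
Steady-state peak Cmax,ss = C₀·R ≈ 20.792 × 3.5575 ≈ 73.968 mg/L.
Peak 74.0 mg/L vs MTC 97 mg/L: below toxic threshold.

74.0 mg/L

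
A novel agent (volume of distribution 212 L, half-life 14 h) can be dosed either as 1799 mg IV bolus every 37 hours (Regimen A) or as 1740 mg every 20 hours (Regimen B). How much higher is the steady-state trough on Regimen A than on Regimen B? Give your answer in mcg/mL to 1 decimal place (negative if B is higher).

Regimen A: f = (1/2)^(37/14) ≈ 0.1601; Cmin,ss = (1799/212)·f/(1−f) ≈ 1.618 mcg/mL.
Regimen B: f = (1/2)^(20/14) ≈ 0.3715; Cmin,ss = (1740/212)·f/(1−f) ≈ 4.851 mcg/mL.
Difference ≈ 1.618 − 4.851 ≈ -3.233 mcg/mL.

-3.2 mcg/mL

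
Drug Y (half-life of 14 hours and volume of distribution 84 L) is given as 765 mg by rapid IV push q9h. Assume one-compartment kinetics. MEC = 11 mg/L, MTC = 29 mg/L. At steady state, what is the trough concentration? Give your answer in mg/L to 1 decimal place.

k = ln2/t½ = ln2/14 ≈ 0.049511 h⁻¹; fraction remaining f = e^(−kτ) = e^(−0.049511×9) ≈ 0.6404.
At steady state, accumulation factor R = 1/(1 − e^(−kτ)) ≈ 2.7809.
Single-dose peak C₀ = D/Vd = 765/84 ≈ 9.107 mg/L.
Steady-state peak Cmax,ss = C₀·R ≈ 9.107 × 2.7809 ≈ 25.326 mg/L.
One interval later, Cmin,ss = Cmax,ss·e^(−kτ) ≈ 25.326 × 0.6404 ≈ 16.219 mg/L.
Trough 16.2 mg/L vs MEC 11 mg/L: adequate.

16.2 mg/L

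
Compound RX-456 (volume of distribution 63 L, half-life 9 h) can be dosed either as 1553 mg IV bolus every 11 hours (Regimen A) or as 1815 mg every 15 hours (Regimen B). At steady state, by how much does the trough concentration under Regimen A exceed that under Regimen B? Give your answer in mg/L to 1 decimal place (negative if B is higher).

5.2 mg/L

Regimen A: f = (1/2)^(11/9) ≈ 0.4286; Cmin,ss = (1553/63)·f/(1−f) ≈ 18.490 mg/L.
Regimen B: f = (1/2)^(15/9) ≈ 0.3150; Cmin,ss = (1815/63)·f/(1−f) ≈ 13.248 mg/L.
Difference ≈ 18.490 − 13.248 ≈ 5.242 mg/L.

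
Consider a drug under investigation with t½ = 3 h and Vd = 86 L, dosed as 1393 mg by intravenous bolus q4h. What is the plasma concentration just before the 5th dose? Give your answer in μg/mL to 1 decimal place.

f = (1/2)^(τ/t½) = (1/2)^(4/3) ≈ 0.3969.
C₀ = D/Vd = 1393/86 ≈ 16.198 μg/mL.
Before the 5th dose, 4 doses have been given. Superposition: Cmin = C₀·(f + f² + … + f^4).
≈ 16.198 × (0.3969 + 0.1575 + 0.0625 + 0.0248) ≈ 16.198 × 0.6417 ≈ 10.394 μg/mL.

10.4 μg/mL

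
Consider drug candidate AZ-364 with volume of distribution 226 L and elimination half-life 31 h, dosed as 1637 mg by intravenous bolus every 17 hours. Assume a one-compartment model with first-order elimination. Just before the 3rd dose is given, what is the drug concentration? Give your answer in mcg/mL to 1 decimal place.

f = (1/2)^(τ/t½) = (1/2)^(17/31) ≈ 0.6838.
C₀ = D/Vd = 1637/226 ≈ 7.243 mcg/mL.
Before the 3rd dose, 2 doses have been given. Superposition: Cmin = C₀·(f + f²).
≈ 7.243 × (0.6838 + 0.4676) ≈ 7.243 × 1.1514 ≈ 8.340 mcg/mL.

8.3 mcg/mL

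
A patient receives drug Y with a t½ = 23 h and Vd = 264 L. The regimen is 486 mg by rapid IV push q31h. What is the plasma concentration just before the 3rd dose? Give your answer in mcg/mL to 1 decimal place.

1.0 mcg/mL

f = (1/2)^(τ/t½) = (1/2)^(31/23) ≈ 0.3929.
C₀ = D/Vd = 486/264 ≈ 1.841 mcg/mL.
Before the 3rd dose, 2 doses have been given. Superposition: Cmin = C₀·(f + f²).
≈ 1.841 × (0.3929 + 0.1544) ≈ 1.841 × 0.5473 ≈ 1.008 mcg/mL.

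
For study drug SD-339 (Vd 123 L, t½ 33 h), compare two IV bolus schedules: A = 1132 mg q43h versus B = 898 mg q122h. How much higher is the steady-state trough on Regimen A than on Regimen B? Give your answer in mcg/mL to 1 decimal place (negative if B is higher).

5.7 mcg/mL

Regimen A: f = (1/2)^(43/33) ≈ 0.4053; Cmin,ss = (1132/123)·f/(1−f) ≈ 6.272 mcg/mL.
Regimen B: f = (1/2)^(122/33) ≈ 0.0771; Cmin,ss = (898/123)·f/(1−f) ≈ 0.610 mcg/mL.
Difference ≈ 6.272 − 0.610 ≈ 5.662 mcg/mL.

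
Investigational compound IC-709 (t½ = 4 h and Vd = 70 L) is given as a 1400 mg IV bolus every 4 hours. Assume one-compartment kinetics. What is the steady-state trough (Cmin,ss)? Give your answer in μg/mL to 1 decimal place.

20.0 μg/mL

τ = 4 h = 1 half-life, so f = (1/2)^1 = 0.5.
Accumulation ratio R = 1/(1 − f) = 1/0.5 = 2/1.
Single-dose peak C₀ = D/Vd = 1400/70 = 20 μg/mL.
Steady-state peak Cmax,ss = C₀·R = 20 × 2/1 ≈ 40.000 μg/mL.
Steady-state trough Cmin,ss = Cmax,ss·f ≈ 40.000 × 0.5 ≈ 20.000 μg/mL.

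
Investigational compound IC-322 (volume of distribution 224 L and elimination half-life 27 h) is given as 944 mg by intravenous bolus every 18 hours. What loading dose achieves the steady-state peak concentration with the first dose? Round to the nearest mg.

f = (1/2)^(18/27) ≈ 0.629961; accumulation ratio R = 1/(1−f) ≈ 2.70242.
Loading dose to hit Cmax,ss on first dose: D_load = D_maint·R ≈ 944 × 2.70242 ≈ 2551.08 mg.

2551 mg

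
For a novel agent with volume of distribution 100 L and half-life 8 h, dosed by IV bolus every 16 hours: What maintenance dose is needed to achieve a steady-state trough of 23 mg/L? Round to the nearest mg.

6900 mg

τ/t½ = 16/8 ≈ 2, so f = (1/2)^(16/8) ≈ 0.250000.
Cmin,ss = (D/Vd)·f/(1−f), so D = Cmin,ss·Vd·(1−f)/f.
D = 23 × 100 × (1−f)/f ≈ 23 × 100 × 3.00000 ≈ 6900.00 mg.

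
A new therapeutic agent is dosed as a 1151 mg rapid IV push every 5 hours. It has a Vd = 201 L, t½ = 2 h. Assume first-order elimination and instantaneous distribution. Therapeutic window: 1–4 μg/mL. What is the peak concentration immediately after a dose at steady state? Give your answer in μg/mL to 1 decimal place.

7.0 μg/mL

τ/t½ = 5/2 ≈ 2.5, so fraction remaining f = (1/2)^(5/2) ≈ 0.1768.
At steady state, accumulation factor R = 1/(1 − e^(−kτ)) ≈ 1.2148.
Each bolus raises the concentration by D/Vd = 1151/201 ≈ 5.726 μg/mL.
Cmax,ss = C₀/(1 − f) ≈ 5.726/0.8232 ≈ 6.956 μg/mL.
Peak 7.0 μg/mL vs MTC 4 μg/mL: exceeds toxic threshold.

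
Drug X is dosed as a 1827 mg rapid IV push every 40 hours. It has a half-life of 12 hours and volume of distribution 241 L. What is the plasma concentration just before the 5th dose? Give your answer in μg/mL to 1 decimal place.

0.8 μg/mL

f = (1/2)^(τ/t½) = (1/2)^(40/12) ≈ 0.0992.
C₀ = D/Vd = 1827/241 ≈ 7.581 μg/mL.
Before the 5th dose, 4 doses have been given. Superposition: Cmin = C₀·(f + f² + … + f^4).
≈ 7.581 × (0.0992 + 0.0098 + 0.0010 + 0.0001) ≈ 7.581 × 0.1101 ≈ 0.835 μg/mL.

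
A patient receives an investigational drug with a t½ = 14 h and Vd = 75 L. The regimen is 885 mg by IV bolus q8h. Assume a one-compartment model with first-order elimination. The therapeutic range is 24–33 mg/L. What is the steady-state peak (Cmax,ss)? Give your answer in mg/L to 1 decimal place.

τ/t½ = 8/14 ≈ 0.57143, so fraction remaining f = (1/2)^(8/14) ≈ 0.6730.
Accumulation ratio R = 1/(1 − f) ≈ 1/0.3270 ≈ 3.0581.
Single-dose peak C₀ = D/Vd = 885/75 ≈ 11.800 mg/L.
Steady-state peak Cmax,ss = C₀·R ≈ 11.800 × 3.0581 ≈ 36.086 mg/L.
Peak 36.1 mg/L vs MTC 33 mg/L: exceeds toxic threshold.

36.1 mg/L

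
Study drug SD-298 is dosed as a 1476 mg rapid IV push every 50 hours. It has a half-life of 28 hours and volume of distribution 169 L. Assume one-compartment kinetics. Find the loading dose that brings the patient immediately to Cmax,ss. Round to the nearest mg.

f = (1/2)^(50/28) ≈ 0.290032; accumulation ratio R = 1/(1−f) ≈ 1.40851.
Loading dose to hit Cmax,ss on first dose: D_load = D_maint·R ≈ 1476 × 1.40851 ≈ 2078.96 mg.

2079 mg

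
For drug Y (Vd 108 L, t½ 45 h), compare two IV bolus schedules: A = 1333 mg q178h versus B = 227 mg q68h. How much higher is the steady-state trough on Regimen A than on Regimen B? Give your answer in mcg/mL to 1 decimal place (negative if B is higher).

-0.3 mcg/mL

Regimen A: f = (1/2)^(178/45) ≈ 0.0645; Cmin,ss = (1333/108)·f/(1−f) ≈ 0.851 mcg/mL.
Regimen B: f = (1/2)^(68/45) ≈ 0.3508; Cmin,ss = (227/108)·f/(1−f) ≈ 1.136 mcg/mL.
Difference ≈ 0.851 − 1.136 ≈ -0.285 mcg/mL.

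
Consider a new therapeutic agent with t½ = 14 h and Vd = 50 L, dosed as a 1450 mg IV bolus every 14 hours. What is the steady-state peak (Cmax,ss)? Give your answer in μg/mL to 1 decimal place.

The dosing interval is 1 half-life, so f = 2^(−1) = 0.5.
Accumulation ratio R = 1/(1 − f) = 1/0.5 = 2/1.
Single-dose peak C₀ = D/Vd = 1450/50 = 29 μg/mL.
Steady-state peak Cmax,ss = C₀·R = 29 × 2/1 ≈ 58.000 μg/mL.

58.0 μg/mL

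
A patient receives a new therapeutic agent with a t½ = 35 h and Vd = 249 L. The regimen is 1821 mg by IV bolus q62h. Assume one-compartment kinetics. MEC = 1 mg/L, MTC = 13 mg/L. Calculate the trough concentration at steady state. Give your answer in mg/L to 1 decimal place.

Over one 62-h interval, 62/35 ≈ 1.7714 half-lives elapse, leaving f ≈ 0.2929 of each dose.
At steady state, accumulation factor R = 1/(1 − e^(−kτ)) ≈ 1.4142.
Single-dose peak C₀ = D/Vd = 1821/249 ≈ 7.313 mg/L.
Steady-state peak Cmax,ss = C₀·R ≈ 7.313 × 1.4142 ≈ 10.342 mg/L.
Steady-state trough Cmin,ss = Cmax,ss·f ≈ 10.342 × 0.2929 ≈ 3.029 mg/L.
Trough 3.0 mg/L vs MEC 1 mg/L: adequate.

3.0 mg/L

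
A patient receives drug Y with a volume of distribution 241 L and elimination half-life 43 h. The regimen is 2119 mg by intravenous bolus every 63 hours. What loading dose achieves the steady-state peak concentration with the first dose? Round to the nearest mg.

3322 mg

f = (1/2)^(63/43) ≈ 0.362206; accumulation ratio R = 1/(1−f) ≈ 1.56790.
Loading dose to hit Cmax,ss on first dose: D_load = D_maint·R ≈ 2119 × 1.56790 ≈ 3322.38 mg.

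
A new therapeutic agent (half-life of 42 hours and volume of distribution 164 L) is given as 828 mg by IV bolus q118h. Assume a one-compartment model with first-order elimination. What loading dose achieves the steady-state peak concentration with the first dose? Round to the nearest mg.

966 mg

f = (1/2)^(118/42) ≈ 0.142643; accumulation ratio R = 1/(1−f) ≈ 1.16638.
Loading dose to hit Cmax,ss on first dose: D_load = D_maint·R ≈ 828 × 1.16638 ≈ 965.76 mg.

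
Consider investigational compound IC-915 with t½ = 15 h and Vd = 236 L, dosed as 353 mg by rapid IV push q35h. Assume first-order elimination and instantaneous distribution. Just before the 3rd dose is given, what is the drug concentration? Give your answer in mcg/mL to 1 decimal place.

f = (1/2)^(τ/t½) = (1/2)^(35/15) ≈ 0.1984.
C₀ = D/Vd = 353/236 ≈ 1.496 mcg/mL.
Before the 3rd dose, 2 doses have been given. Superposition: Cmin = C₀·(f + f²).
≈ 1.496 × (0.1984 + 0.0394) ≈ 1.496 × 0.2378 ≈ 0.356 mcg/mL.

0.4 mcg/mL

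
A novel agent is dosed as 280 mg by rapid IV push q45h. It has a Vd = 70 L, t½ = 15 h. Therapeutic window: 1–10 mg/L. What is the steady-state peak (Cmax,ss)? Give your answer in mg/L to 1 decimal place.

4.6 mg/L

The dosing interval is 3 half-lives, so f = 2^(−3) = 0.125.
At steady state, R = 1/(1 − 0.125) = 8/7.
Single-dose peak C₀ = D/Vd = 280/70 = 4 mg/L.
Steady-state peak Cmax,ss = C₀·R = 4 × 8/7 ≈ 4.571 mg/L.
Peak 4.6 mg/L vs MTC 10 mg/L: below toxic threshold.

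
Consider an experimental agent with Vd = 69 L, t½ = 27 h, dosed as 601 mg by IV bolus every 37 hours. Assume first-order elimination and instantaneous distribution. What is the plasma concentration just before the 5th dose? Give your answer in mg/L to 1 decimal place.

f = (1/2)^(τ/t½) = (1/2)^(37/27) ≈ 0.3868.
C₀ = D/Vd = 601/69 ≈ 8.710 mg/L.
Before the 5th dose, 4 doses have been given. Superposition: Cmin = C₀·(f + f² + … + f^4).
≈ 8.710 × (0.3868 + 0.1496 + 0.0579 + 0.0224) ≈ 8.710 × 0.6167 ≈ 5.371 mg/L.

5.4 mg/L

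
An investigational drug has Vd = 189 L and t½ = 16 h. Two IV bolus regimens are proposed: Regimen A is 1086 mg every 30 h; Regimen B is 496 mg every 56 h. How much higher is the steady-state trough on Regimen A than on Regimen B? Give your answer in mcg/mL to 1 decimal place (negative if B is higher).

Regimen A: f = (1/2)^(30/16) ≈ 0.2726; Cmin,ss = (1086/189)·f/(1−f) ≈ 2.153 mcg/mL.
Regimen B: f = (1/2)^(56/16) ≈ 0.0884; Cmin,ss = (496/189)·f/(1−f) ≈ 0.254 mcg/mL.
Difference ≈ 2.153 − 0.254 ≈ 1.899 mcg/mL.

1.9 mcg/mL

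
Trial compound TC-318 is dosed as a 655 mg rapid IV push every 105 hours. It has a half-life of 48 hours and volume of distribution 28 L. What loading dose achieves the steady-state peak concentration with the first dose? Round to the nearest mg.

f = (1/2)^(105/48) ≈ 0.219532; accumulation ratio R = 1/(1−f) ≈ 1.28128.
Loading dose to hit Cmax,ss on first dose: D_load = D_maint·R ≈ 655 × 1.28128 ≈ 839.24 mg.

839 mg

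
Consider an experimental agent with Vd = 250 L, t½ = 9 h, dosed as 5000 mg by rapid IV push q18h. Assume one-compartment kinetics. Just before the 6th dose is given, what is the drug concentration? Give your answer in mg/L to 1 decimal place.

f = (1/2)^(τ/t½) = (1/2)^(18/9) ≈ 0.2500.
C₀ = D/Vd = 5000/250 ≈ 20.000 mg/L.
Before the 6th dose, 5 doses have been given. Superposition: Cmin = C₀·(f + f² + … + f^5).
≈ 20.000 × (0.2500 + 0.0625 + 0.0156 + 0.0039 + 0.0010) ≈ 20.000 × 0.3330 ≈ 6.660 mg/L.

6.7 mg/L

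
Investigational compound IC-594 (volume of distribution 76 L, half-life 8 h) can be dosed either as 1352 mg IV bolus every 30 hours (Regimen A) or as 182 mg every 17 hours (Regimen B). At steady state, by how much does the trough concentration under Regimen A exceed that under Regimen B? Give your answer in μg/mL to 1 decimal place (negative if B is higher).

0.7 μg/mL

Regimen A: f = (1/2)^(30/8) ≈ 0.0743; Cmin,ss = (1352/76)·f/(1−f) ≈ 1.428 μg/mL.
Regimen B: f = (1/2)^(17/8) ≈ 0.2293; Cmin,ss = (182/76)·f/(1−f) ≈ 0.712 μg/mL.
Difference ≈ 1.428 − 0.712 ≈ 0.716 μg/mL.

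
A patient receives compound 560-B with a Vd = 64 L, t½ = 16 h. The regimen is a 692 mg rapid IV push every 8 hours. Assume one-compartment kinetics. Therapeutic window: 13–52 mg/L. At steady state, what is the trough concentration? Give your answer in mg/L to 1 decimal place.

26.1 mg/L

k = ln2/t½ = ln2/16 ≈ 0.043322 h⁻¹; fraction remaining f = e^(−kτ) = e^(−0.043322×8) ≈ 0.7071.
At steady state, accumulation factor R = 1/(1 − e^(−kτ)) ≈ 3.4141.
Single-dose peak C₀ = D/Vd = 692/64 ≈ 10.812 mg/L.
Cmax,ss = C₀/(1 − f) ≈ 10.812/0.2929 ≈ 36.914 mg/L.
One interval later, Cmin,ss = Cmax,ss·e^(−kτ) ≈ 36.914 × 0.7071 ≈ 26.102 mg/L.
Trough 26.1 mg/L vs MEC 13 mg/L: adequate.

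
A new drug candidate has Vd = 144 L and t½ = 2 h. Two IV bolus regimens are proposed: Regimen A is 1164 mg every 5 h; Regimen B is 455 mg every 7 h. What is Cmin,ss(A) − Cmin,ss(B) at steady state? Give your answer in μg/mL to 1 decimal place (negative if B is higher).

1.4 μg/mL

Regimen A: f = (1/2)^(5/2) ≈ 0.1768; Cmin,ss = (1164/144)·f/(1−f) ≈ 1.736 μg/mL.
Regimen B: f = (1/2)^(7/2) ≈ 0.0884; Cmin,ss = (455/144)·f/(1−f) ≈ 0.306 μg/mL.
Difference ≈ 1.736 − 0.306 ≈ 1.430 μg/mL.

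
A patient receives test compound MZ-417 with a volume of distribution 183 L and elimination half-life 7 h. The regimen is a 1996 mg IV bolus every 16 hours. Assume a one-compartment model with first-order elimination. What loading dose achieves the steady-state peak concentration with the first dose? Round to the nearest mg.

f = (1/2)^(16/7) ≈ 0.205084; accumulation ratio R = 1/(1−f) ≈ 1.25799.
Loading dose to hit Cmax,ss on first dose: D_load = D_maint·R ≈ 1996 × 1.25799 ≈ 2510.95 mg.

2511 mg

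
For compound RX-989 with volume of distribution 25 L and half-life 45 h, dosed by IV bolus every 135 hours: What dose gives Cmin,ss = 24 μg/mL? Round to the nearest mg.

τ/t½ = 135/45 ≈ 3, so f = (1/2)^(135/45) ≈ 0.125000.
Cmin,ss = (D/Vd)·f/(1−f), so D = Cmin,ss·Vd·(1−f)/f.
D = 24 × 25 × (1−f)/f ≈ 24 × 25 × 7.00000 ≈ 4200.00 mg.

4200 mg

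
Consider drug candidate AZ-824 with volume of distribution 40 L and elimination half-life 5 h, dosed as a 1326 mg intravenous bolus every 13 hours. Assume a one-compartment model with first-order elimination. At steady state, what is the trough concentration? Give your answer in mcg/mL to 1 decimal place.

k = ln2/t½ = ln2/5 ≈ 0.138629 h⁻¹; fraction remaining f = e^(−kτ) = e^(−0.138629×13) ≈ 0.1649.
Accumulation ratio R = 1/(1 − f) ≈ 1/0.8351 ≈ 1.1975.
Each bolus raises the concentration by D/Vd = 1326/40 ≈ 33.150 mcg/mL.
Cmax,ss = C₀/(1 − f) ≈ 33.150/0.8351 ≈ 39.696 mcg/mL.
One interval later, Cmin,ss = Cmax,ss·e^(−kτ) ≈ 39.696 × 0.1649 ≈ 6.546 mcg/mL.

6.5 mcg/mL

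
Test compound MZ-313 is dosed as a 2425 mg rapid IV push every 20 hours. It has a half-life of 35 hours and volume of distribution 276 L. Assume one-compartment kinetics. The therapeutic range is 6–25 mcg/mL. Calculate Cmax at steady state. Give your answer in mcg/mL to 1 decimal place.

26.9 mcg/mL

τ/t½ = 20/35 ≈ 0.57143, so fraction remaining f = (1/2)^(20/35) ≈ 0.6730.
At steady state, accumulation factor R = 1/(1 − e^(−kτ)) ≈ 3.0581.
Single-dose peak C₀ = D/Vd = 2425/276 ≈ 8.786 mcg/mL.
Steady-state peak Cmax,ss = C₀·R ≈ 8.786 × 3.0581 ≈ 26.868 mcg/mL.
Peak 26.9 mcg/mL vs MTC 25 mcg/mL: exceeds toxic threshold.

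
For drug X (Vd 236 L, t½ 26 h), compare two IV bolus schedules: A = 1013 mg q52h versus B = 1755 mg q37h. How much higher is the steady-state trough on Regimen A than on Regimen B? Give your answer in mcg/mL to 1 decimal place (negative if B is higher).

Regimen A: f = (1/2)^(52/26) ≈ 0.2500; Cmin,ss = (1013/236)·f/(1−f) ≈ 1.431 mcg/mL.
Regimen B: f = (1/2)^(37/26) ≈ 0.3729; Cmin,ss = (1755/236)·f/(1−f) ≈ 4.422 mcg/mL.
Difference ≈ 1.431 − 4.422 ≈ -2.991 mcg/mL.

-3.0 mcg/mL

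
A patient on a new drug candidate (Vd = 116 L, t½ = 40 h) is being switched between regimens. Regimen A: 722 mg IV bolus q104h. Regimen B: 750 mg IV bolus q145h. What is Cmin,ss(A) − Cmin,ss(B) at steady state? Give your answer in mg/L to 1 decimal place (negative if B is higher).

Regimen A: f = (1/2)^(104/40) ≈ 0.1649; Cmin,ss = (722/116)·f/(1−f) ≈ 1.229 mg/L.
Regimen B: f = (1/2)^(145/40) ≈ 0.0811; Cmin,ss = (750/116)·f/(1−f) ≈ 0.571 mg/L.
Difference ≈ 1.229 − 0.571 ≈ 0.658 mg/L.

0.7 mg/L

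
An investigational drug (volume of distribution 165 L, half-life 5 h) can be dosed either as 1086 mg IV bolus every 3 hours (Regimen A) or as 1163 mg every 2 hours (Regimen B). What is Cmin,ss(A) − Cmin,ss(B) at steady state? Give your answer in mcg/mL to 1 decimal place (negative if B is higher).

-9.3 mcg/mL

Regimen A: f = (1/2)^(3/5) ≈ 0.6598; Cmin,ss = (1086/165)·f/(1−f) ≈ 12.765 mcg/mL.
Regimen B: f = (1/2)^(2/5) ≈ 0.7579; Cmin,ss = (1163/165)·f/(1−f) ≈ 22.065 mcg/mL.
Difference ≈ 12.765 − 22.065 ≈ -9.300 mcg/mL.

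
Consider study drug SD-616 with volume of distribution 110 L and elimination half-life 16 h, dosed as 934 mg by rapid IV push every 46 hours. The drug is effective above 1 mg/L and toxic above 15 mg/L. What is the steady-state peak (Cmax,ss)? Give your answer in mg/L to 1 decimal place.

k = ln2/t½ = ln2/16 ≈ 0.043322 h⁻¹; fraction remaining f = e^(−kτ) = e^(−0.043322×46) ≈ 0.1363.
At steady state, accumulation factor R = 1/(1 − e^(−kτ)) ≈ 1.1578.
Each bolus raises the concentration by D/Vd = 934/110 ≈ 8.491 mg/L.
Steady-state peak Cmax,ss = C₀·R ≈ 8.491 × 1.1578 ≈ 9.831 mg/L.
Peak 9.8 mg/L vs MTC 15 mg/L: below toxic threshold.

9.8 mg/L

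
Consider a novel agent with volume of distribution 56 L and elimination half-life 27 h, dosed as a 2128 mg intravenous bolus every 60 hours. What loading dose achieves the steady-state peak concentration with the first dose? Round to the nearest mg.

f = (1/2)^(60/27) ≈ 0.214311; accumulation ratio R = 1/(1−f) ≈ 1.27277.
Loading dose to hit Cmax,ss on first dose: D_load = D_maint·R ≈ 2128 × 1.27277 ≈ 2708.45 mg.

2708 mg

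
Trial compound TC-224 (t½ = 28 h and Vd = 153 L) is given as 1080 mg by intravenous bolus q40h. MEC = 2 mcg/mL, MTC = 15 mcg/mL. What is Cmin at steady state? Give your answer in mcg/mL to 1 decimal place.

k = ln2/t½ = ln2/28 ≈ 0.024755 h⁻¹; fraction remaining f = e^(−kτ) = e^(−0.024755×40) ≈ 0.3715.
At steady state, accumulation factor R = 1/(1 − e^(−kτ)) ≈ 1.5911.
Single-dose peak C₀ = D/Vd = 1080/153 ≈ 7.059 mcg/mL.
Steady-state peak Cmax,ss = C₀·R ≈ 7.059 × 1.5911 ≈ 11.232 mcg/mL.
Steady-state trough Cmin,ss = Cmax,ss·f ≈ 11.232 × 0.3715 ≈ 4.173 mcg/mL.
Trough 4.2 mcg/mL vs MEC 2 mcg/mL: adequate.

4.2 mcg/mL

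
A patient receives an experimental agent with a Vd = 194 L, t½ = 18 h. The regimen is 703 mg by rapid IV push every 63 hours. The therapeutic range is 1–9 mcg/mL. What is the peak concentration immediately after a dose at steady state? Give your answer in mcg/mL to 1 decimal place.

k = ln2/t½ = ln2/18 ≈ 0.038508 h⁻¹; fraction remaining f = e^(−kτ) = e^(−0.038508×63) ≈ 0.0884.
At steady state, accumulation factor R = 1/(1 − e^(−kτ)) ≈ 1.0970.
Single-dose peak C₀ = D/Vd = 703/194 ≈ 3.624 mcg/mL.
Steady-state peak Cmax,ss = C₀·R ≈ 3.624 × 1.0970 ≈ 3.976 mcg/mL.
Peak 4.0 mcg/mL vs MTC 9 mcg/mL: below toxic threshold.

4.0 mcg/mL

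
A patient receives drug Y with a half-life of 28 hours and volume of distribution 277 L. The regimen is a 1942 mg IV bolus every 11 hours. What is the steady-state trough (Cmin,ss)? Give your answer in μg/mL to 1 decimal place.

22.4 μg/mL

τ/t½ = 11/28 ≈ 0.39286, so fraction remaining f = (1/2)^(11/28) ≈ 0.7616.
Each bolus raises the concentration by D/Vd = 1942/277 ≈ 7.011 μg/mL.
Steady-state trough Cmin,ss = C₀·f/(1−f) ≈ 7.011 × 0.7616/0.2384 ≈ 22.398 μg/mL.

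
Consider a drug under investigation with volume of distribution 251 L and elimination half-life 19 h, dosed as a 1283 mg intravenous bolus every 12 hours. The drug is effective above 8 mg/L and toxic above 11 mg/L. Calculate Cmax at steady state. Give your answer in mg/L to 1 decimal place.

14.4 mg/L

k = ln2/t½ = ln2/19 ≈ 0.036481 h⁻¹; fraction remaining f = e^(−kτ) = e^(−0.036481×12) ≈ 0.6455.
At steady state, accumulation factor R = 1/(1 − e^(−kτ)) ≈ 2.8209.
Single-dose peak C₀ = D/Vd = 1283/251 ≈ 5.112 mg/L.
Cmax,ss = C₀/(1 − f) ≈ 5.112/0.3545 ≈ 14.420 mg/L.
Peak 14.4 mg/L vs MTC 11 mg/L: exceeds toxic threshold.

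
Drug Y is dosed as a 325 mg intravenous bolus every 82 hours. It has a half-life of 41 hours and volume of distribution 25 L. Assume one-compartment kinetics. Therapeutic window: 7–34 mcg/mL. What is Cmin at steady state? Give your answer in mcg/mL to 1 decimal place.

4.3 mcg/mL

The dosing interval is 2 half-lives, so f = 2^(−2) = 0.25.
At steady state, R = 1/(1 − 0.25) = 4/3.
Single-dose peak C₀ = D/Vd = 325/25 = 13 mcg/mL.
Steady-state peak Cmax,ss = C₀·R = 13 × 4/3 ≈ 17.333 mcg/mL.
Steady-state trough Cmin,ss = Cmax,ss·f ≈ 17.333 × 0.25 ≈ 4.333 mcg/mL.
Trough 4.3 mcg/mL vs MEC 7 mcg/mL: subtherapeutic.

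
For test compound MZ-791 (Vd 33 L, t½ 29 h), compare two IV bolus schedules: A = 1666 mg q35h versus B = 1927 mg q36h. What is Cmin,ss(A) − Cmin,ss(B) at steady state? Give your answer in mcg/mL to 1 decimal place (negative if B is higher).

Regimen A: f = (1/2)^(35/29) ≈ 0.4332; Cmin,ss = (1666/33)·f/(1−f) ≈ 38.585 mcg/mL.
Regimen B: f = (1/2)^(36/29) ≈ 0.4230; Cmin,ss = (1927/33)·f/(1−f) ≈ 42.809 mcg/mL.
Difference ≈ 38.585 − 42.809 ≈ -4.224 mcg/mL.

-4.2 mcg/mL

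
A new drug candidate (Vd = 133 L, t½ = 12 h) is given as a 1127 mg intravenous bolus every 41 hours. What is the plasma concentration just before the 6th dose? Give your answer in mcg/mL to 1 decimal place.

f = (1/2)^(τ/t½) = (1/2)^(41/12) ≈ 0.0936.
C₀ = D/Vd = 1127/133 ≈ 8.474 mcg/mL.
Before the 6th dose, 5 doses have been given. Superposition: Cmin = C₀·(f + f² + … + f^5).
≈ 8.474 × (0.0936 + 0.0088 + 0.0008 + 0.0001 + 0.0000) ≈ 8.474 × 0.1033 ≈ 0.875 mcg/mL.

0.9 mcg/mL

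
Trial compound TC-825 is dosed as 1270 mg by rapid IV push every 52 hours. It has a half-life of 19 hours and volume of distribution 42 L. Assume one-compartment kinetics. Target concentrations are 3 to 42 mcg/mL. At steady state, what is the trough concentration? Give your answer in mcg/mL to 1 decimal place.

τ/t½ = 52/19 ≈ 2.7368, so fraction remaining f = (1/2)^(52/19) ≈ 0.1500.
At steady state, accumulation factor R = 1/(1 − e^(−kτ)) ≈ 1.1765.
Single-dose peak C₀ = D/Vd = 1270/42 ≈ 30.238 mcg/mL.
Steady-state peak Cmax,ss = C₀·R ≈ 30.238 × 1.1765 ≈ 35.575 mcg/mL.
Steady-state trough Cmin,ss = Cmax,ss·f ≈ 35.575 × 0.1500 ≈ 5.336 mcg/mL.
Trough 5.3 mcg/mL vs MEC 3 mcg/mL: adequate.

5.3 mcg/mL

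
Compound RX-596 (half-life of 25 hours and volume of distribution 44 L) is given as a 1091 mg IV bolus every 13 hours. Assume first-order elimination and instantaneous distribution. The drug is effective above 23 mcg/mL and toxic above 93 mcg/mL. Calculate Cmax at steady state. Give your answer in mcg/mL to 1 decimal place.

81.9 mcg/mL

k = ln2/t½ = ln2/25 ≈ 0.027726 h⁻¹; fraction remaining f = e^(−kτ) = e^(−0.027726×13) ≈ 0.6974.
Accumulation ratio R = 1/(1 − f) ≈ 1/0.3026 ≈ 3.3047.
Single-dose peak C₀ = D/Vd = 1091/44 ≈ 24.795 mcg/mL.
Steady-state peak Cmax,ss = C₀·R ≈ 24.795 × 3.3047 ≈ 81.940 mcg/mL.
Peak 81.9 mcg/mL vs MTC 93 mcg/mL: below toxic threshold.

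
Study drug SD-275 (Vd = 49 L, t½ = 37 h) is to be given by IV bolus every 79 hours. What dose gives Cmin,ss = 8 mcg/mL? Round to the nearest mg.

1330 mg

τ/t½ = 79/37 ≈ 2.1351, so f = (1/2)^(79/37) ≈ 0.227646.
Cmin,ss = (D/Vd)·f/(1−f), so D = Cmin,ss·Vd·(1−f)/f.
D = 8 × 49 × (1−f)/f ≈ 8 × 49 × 3.39279 ≈ 1329.97 mg.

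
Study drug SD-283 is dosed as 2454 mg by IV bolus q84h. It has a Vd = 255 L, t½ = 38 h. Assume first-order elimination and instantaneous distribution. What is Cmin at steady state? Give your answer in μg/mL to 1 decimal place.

k = ln2/t½ = ln2/38 ≈ 0.018241 h⁻¹; fraction remaining f = e^(−kτ) = e^(−0.018241×84) ≈ 0.2161.
At steady state, accumulation factor R = 1/(1 − e^(−kτ)) ≈ 1.2757.
Single-dose peak C₀ = D/Vd = 2454/255 ≈ 9.624 μg/mL.
Steady-state peak Cmax,ss = C₀·R ≈ 9.624 × 1.2757 ≈ 12.277 μg/mL.
One interval later, Cmin,ss = Cmax,ss·e^(−kτ) ≈ 12.277 × 0.2161 ≈ 2.653 μg/mL.

2.7 μg/mL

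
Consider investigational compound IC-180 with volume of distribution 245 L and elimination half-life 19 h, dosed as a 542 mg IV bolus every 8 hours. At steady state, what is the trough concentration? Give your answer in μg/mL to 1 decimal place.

6.5 μg/mL

k = ln2/t½ = ln2/19 ≈ 0.036481 h⁻¹; fraction remaining f = e^(−kτ) = e^(−0.036481×8) ≈ 0.7469.
At steady state, accumulation factor R = 1/(1 − e^(−kτ)) ≈ 3.9510.
Each bolus raises the concentration by D/Vd = 542/245 ≈ 2.212 μg/mL.
Steady-state peak Cmax,ss = C₀·R ≈ 2.212 × 3.9510 ≈ 8.740 μg/mL.
Steady-state trough Cmin,ss = Cmax,ss·f ≈ 8.740 × 0.7469 ≈ 6.528 μg/mL.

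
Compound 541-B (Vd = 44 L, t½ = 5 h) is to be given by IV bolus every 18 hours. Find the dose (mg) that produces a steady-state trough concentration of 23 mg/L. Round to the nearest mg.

τ/t½ = 18/5 ≈ 3.6, so f = (1/2)^(18/5) ≈ 0.082469.
Cmin,ss = (D/Vd)·f/(1−f), so D = Cmin,ss·Vd·(1−f)/f.
D = 23 × 44 × (1−f)/f ≈ 23 × 44 × 11.12577 ≈ 11259.28 mg.

11259 mg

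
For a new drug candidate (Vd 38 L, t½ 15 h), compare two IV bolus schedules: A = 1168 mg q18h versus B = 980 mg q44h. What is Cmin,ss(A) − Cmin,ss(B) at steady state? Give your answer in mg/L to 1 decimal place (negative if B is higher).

19.8 mg/L

Regimen A: f = (1/2)^(18/15) ≈ 0.4353; Cmin,ss = (1168/38)·f/(1−f) ≈ 23.694 mg/L.
Regimen B: f = (1/2)^(44/15) ≈ 0.1309; Cmin,ss = (980/38)·f/(1−f) ≈ 3.884 mg/L.
Difference ≈ 23.694 − 3.884 ≈ 19.810 mg/L.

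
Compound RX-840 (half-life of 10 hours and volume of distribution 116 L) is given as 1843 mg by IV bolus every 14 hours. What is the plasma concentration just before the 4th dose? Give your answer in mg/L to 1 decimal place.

9.2 mg/L

f = (1/2)^(τ/t½) = (1/2)^(14/10) ≈ 0.3789.
C₀ = D/Vd = 1843/116 ≈ 15.888 mg/L.
Before the 4th dose, 3 doses have been given. Superposition: Cmin = C₀·(f + f² + … + f^3).
≈ 15.888 × (0.3789 + 0.1436 + 0.0544) ≈ 15.888 × 0.5769 ≈ 9.166 mg/L.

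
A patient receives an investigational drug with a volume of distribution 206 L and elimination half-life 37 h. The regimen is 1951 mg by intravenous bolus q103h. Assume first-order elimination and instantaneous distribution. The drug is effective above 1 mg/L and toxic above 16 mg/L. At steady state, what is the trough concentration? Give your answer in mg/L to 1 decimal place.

τ/t½ = 103/37 ≈ 2.7838, so fraction remaining f = (1/2)^(103/37) ≈ 0.1452.
At steady state, accumulation factor R = 1/(1 − e^(−kτ)) ≈ 1.1699.
Each bolus raises the concentration by D/Vd = 1951/206 ≈ 9.471 mg/L.
Steady-state peak Cmax,ss = C₀·R ≈ 9.471 × 1.1699 ≈ 11.080 mg/L.
One interval later, Cmin,ss = Cmax,ss·e^(−kτ) ≈ 11.080 × 0.1452 ≈ 1.609 mg/L.
Trough 1.6 mg/L vs MEC 1 mg/L: adequate.

1.6 mg/L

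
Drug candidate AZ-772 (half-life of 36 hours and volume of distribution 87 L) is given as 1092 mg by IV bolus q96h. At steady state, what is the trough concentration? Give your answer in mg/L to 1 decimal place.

2.3 mg/L

k = ln2/t½ = ln2/36 ≈ 0.019254 h⁻¹; fraction remaining f = e^(−kτ) = e^(−0.019254×96) ≈ 0.1575.
Single-dose peak C₀ = D/Vd = 1092/87 ≈ 12.552 mg/L.
Steady-state trough Cmin,ss = C₀·f/(1−f) ≈ 12.552 × 0.1575/0.8425 ≈ 2.347 mg/L.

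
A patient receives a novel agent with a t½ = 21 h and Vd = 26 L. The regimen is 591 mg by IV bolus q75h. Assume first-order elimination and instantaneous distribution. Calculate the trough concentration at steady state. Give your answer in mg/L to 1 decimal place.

2.1 mg/L

τ/t½ = 75/21 ≈ 3.5714, so fraction remaining f = (1/2)^(75/21) ≈ 0.0841.
Single-dose peak C₀ = D/Vd = 591/26 ≈ 22.731 mg/L.
Steady-state trough Cmin,ss = C₀·f/(1−f) ≈ 22.731 × 0.0841/0.9159 ≈ 2.087 mg/L.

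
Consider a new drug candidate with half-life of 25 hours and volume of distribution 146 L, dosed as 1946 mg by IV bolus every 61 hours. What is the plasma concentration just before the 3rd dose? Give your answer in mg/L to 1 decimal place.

f = (1/2)^(τ/t½) = (1/2)^(61/25) ≈ 0.1843.
C₀ = D/Vd = 1946/146 ≈ 13.329 mg/L.
Before the 3rd dose, 2 doses have been given. Superposition: Cmin = C₀·(f + f²).
≈ 13.329 × (0.1843 + 0.0340) ≈ 13.329 × 0.2183 ≈ 2.910 mg/L.

2.9 mg/L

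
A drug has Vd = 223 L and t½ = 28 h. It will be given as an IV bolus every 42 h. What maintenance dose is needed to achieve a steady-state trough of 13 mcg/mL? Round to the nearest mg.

5301 mg

τ/t½ = 42/28 ≈ 1.5, so f = (1/2)^(42/28) ≈ 0.353553.
Cmin,ss = (D/Vd)·f/(1−f), so D = Cmin,ss·Vd·(1−f)/f.
D = 13 × 223 × (1−f)/f ≈ 13 × 223 × 1.82843 ≈ 5300.62 mg.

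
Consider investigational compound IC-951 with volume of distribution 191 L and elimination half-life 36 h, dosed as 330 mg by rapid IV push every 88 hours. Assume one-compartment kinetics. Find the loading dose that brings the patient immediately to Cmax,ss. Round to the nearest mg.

404 mg

f = (1/2)^(88/36) ≈ 0.183717; accumulation ratio R = 1/(1−f) ≈ 1.22507.
Loading dose to hit Cmax,ss on first dose: D_load = D_maint·R ≈ 330 × 1.22507 ≈ 404.27 mg.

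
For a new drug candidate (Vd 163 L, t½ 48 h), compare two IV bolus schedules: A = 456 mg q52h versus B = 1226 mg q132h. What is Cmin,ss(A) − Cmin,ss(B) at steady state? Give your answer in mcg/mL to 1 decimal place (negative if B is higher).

1.2 mcg/mL

Regimen A: f = (1/2)^(52/48) ≈ 0.4719; Cmin,ss = (456/163)·f/(1−f) ≈ 2.500 mcg/mL.
Regimen B: f = (1/2)^(132/48) ≈ 0.1487; Cmin,ss = (1226/163)·f/(1−f) ≈ 1.314 mcg/mL.
Difference ≈ 2.500 − 1.314 ≈ 1.186 mcg/mL.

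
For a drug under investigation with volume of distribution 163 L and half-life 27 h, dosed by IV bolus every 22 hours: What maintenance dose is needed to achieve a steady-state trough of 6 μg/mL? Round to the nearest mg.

τ/t½ = 22/27 ≈ 0.81481, so f = (1/2)^(22/27) ≈ 0.568481.
Cmin,ss = (D/Vd)·f/(1−f), so D = Cmin,ss·Vd·(1−f)/f.
D = 6 × 163 × (1−f)/f ≈ 6 × 163 × 0.75907 ≈ 742.37 mg.

742 mg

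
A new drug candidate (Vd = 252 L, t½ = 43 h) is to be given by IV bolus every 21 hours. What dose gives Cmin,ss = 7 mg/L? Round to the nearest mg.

711 mg

τ/t½ = 21/43 ≈ 0.48837, so f = (1/2)^(21/43) ≈ 0.712829.
Cmin,ss = (D/Vd)·f/(1−f), so D = Cmin,ss·Vd·(1−f)/f.
D = 7 × 252 × (1−f)/f ≈ 7 × 252 × 0.40286 ≈ 710.65 mg.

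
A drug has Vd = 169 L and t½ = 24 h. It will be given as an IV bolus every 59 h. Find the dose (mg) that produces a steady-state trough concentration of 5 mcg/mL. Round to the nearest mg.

τ/t½ = 59/24 ≈ 2.4583, so f = (1/2)^(59/24) ≈ 0.181957.
Cmin,ss = (D/Vd)·f/(1−f), so D = Cmin,ss·Vd·(1−f)/f.
D = 5 × 169 × (1−f)/f ≈ 5 × 169 × 4.49580 ≈ 3798.95 mg.

3799 mg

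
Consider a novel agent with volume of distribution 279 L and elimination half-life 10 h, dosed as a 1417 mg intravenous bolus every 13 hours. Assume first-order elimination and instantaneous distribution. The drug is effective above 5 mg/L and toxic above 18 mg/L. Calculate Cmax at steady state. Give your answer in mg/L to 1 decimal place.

k = ln2/t½ = ln2/10 ≈ 0.069315 h⁻¹; fraction remaining f = e^(−kτ) = e^(−0.069315×13) ≈ 0.4061.
Accumulation ratio R = 1/(1 − f) ≈ 1/0.5939 ≈ 1.6838.
Single-dose peak C₀ = D/Vd = 1417/279 ≈ 5.079 mg/L.
Steady-state peak Cmax,ss = C₀·R ≈ 5.079 × 1.6838 ≈ 8.552 mg/L.
Peak 8.6 mg/L vs MTC 18 mg/L: below toxic threshold.

8.6 mg/L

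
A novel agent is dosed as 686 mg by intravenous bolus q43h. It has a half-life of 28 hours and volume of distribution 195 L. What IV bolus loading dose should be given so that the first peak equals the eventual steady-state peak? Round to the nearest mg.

1047 mg

f = (1/2)^(43/28) ≈ 0.344909; accumulation ratio R = 1/(1−f) ≈ 1.52651.
Loading dose to hit Cmax,ss on first dose: D_load = D_maint·R ≈ 686 × 1.52651 ≈ 1047.19 mg.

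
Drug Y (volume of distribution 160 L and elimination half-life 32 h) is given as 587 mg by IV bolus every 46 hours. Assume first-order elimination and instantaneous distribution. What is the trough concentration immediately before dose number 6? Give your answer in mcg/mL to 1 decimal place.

2.1 mcg/mL

f = (1/2)^(τ/t½) = (1/2)^(46/32) ≈ 0.3692.
C₀ = D/Vd = 587/160 ≈ 3.669 mcg/mL.
Before the 6th dose, 5 doses have been given. Superposition: Cmin = C₀·(f + f² + … + f^5).
≈ 3.669 × (0.3692 + 0.1363 + 0.0503 + 0.0186 + 0.0069) ≈ 3.669 × 0.5813 ≈ 2.133 mcg/mL.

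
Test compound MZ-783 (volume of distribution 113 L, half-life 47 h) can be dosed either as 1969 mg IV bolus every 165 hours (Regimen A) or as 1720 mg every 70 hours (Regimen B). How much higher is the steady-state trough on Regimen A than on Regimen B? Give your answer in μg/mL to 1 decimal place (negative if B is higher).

-6.7 μg/mL

Regimen A: f = (1/2)^(165/47) ≈ 0.0877; Cmin,ss = (1969/113)·f/(1−f) ≈ 1.675 μg/mL.
Regimen B: f = (1/2)^(70/47) ≈ 0.3562; Cmin,ss = (1720/113)·f/(1−f) ≈ 8.422 μg/mL.
Difference ≈ 1.675 − 8.422 ≈ -6.747 μg/mL.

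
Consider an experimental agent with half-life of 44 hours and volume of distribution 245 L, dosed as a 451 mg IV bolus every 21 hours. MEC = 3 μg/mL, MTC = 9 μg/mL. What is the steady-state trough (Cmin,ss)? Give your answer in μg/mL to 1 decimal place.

4.7 μg/mL

τ/t½ = 21/44 ≈ 0.47727, so fraction remaining f = (1/2)^(21/44) ≈ 0.7183.
Each bolus raises the concentration by D/Vd = 451/245 ≈ 1.841 μg/mL.
Steady-state trough Cmin,ss = C₀·f/(1−f) ≈ 1.841 × 0.7183/0.2817 ≈ 4.694 μg/mL.
Trough 4.7 μg/mL vs MEC 3 μg/mL: adequate.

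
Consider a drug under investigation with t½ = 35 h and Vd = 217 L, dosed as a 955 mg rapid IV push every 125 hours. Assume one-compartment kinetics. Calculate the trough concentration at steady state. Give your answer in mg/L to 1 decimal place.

τ/t½ = 125/35 ≈ 3.5714, so fraction remaining f = (1/2)^(125/35) ≈ 0.0841.
At steady state, accumulation factor R = 1/(1 − e^(−kτ)) ≈ 1.0918.
Each bolus raises the concentration by D/Vd = 955/217 ≈ 4.401 mg/L.
Cmax,ss = C₀/(1 − f) ≈ 4.401/0.9159 ≈ 4.805 mg/L.
One interval later, Cmin,ss = Cmax,ss·e^(−kτ) ≈ 4.805 × 0.0841 ≈ 0.404 mg/L.

0.4 mg/L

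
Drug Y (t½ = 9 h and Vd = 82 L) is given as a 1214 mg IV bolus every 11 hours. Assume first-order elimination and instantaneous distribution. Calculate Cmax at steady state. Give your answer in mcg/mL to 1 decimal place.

25.9 mcg/mL

Over one 11-h interval, 11/9 ≈ 1.2222 half-lives elapse, leaving f ≈ 0.4286 of each dose.
Accumulation ratio R = 1/(1 − f) ≈ 1/0.5714 ≈ 1.7501.
Single-dose peak C₀ = D/Vd = 1214/82 ≈ 14.805 mcg/mL.
Steady-state peak Cmax,ss = C₀·R ≈ 14.805 × 1.7501 ≈ 25.910 mcg/mL.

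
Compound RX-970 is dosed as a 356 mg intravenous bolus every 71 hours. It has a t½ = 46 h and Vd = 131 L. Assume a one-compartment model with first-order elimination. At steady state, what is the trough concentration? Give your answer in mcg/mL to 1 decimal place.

1.4 mcg/mL

k = ln2/t½ = ln2/46 ≈ 0.015068 h⁻¹; fraction remaining f = e^(−kτ) = e^(−0.015068×71) ≈ 0.3431.
At steady state, accumulation factor R = 1/(1 − e^(−kτ)) ≈ 1.5223.
Each bolus raises the concentration by D/Vd = 356/131 ≈ 2.718 mcg/mL.
Steady-state peak Cmax,ss = C₀·R ≈ 2.718 × 1.5223 ≈ 4.138 mcg/mL.
One interval later, Cmin,ss = Cmax,ss·e^(−kτ) ≈ 4.138 × 0.3431 ≈ 1.420 mcg/mL.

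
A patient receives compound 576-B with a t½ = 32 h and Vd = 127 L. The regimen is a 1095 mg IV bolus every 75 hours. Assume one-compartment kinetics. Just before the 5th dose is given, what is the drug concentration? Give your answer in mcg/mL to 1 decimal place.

f = (1/2)^(τ/t½) = (1/2)^(75/32) ≈ 0.1970.
C₀ = D/Vd = 1095/127 ≈ 8.622 mcg/mL.
Before the 5th dose, 4 doses have been given. Superposition: Cmin = C₀·(f + f² + … + f^4).
≈ 8.622 × (0.1970 + 0.0388 + 0.0076 + 0.0015) ≈ 8.622 × 0.2449 ≈ 2.112 mcg/mL.

2.1 mcg/mL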